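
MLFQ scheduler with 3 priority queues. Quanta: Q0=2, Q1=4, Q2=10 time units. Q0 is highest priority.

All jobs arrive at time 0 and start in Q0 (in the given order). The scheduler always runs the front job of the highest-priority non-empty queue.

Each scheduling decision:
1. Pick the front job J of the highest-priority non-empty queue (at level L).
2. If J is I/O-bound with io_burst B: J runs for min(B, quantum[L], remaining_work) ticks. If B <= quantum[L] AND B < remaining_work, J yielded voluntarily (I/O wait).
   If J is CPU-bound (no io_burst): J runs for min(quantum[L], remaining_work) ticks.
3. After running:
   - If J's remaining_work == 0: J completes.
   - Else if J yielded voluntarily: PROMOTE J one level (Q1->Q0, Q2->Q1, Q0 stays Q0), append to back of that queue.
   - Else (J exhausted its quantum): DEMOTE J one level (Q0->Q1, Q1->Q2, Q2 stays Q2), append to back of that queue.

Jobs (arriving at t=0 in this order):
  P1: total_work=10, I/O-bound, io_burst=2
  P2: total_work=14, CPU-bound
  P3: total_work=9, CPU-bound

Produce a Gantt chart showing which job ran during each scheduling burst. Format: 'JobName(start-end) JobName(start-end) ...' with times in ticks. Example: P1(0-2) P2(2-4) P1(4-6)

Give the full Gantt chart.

t=0-2: P1@Q0 runs 2, rem=8, I/O yield, promote→Q0. Q0=[P2,P3,P1] Q1=[] Q2=[]
t=2-4: P2@Q0 runs 2, rem=12, quantum used, demote→Q1. Q0=[P3,P1] Q1=[P2] Q2=[]
t=4-6: P3@Q0 runs 2, rem=7, quantum used, demote→Q1. Q0=[P1] Q1=[P2,P3] Q2=[]
t=6-8: P1@Q0 runs 2, rem=6, I/O yield, promote→Q0. Q0=[P1] Q1=[P2,P3] Q2=[]
t=8-10: P1@Q0 runs 2, rem=4, I/O yield, promote→Q0. Q0=[P1] Q1=[P2,P3] Q2=[]
t=10-12: P1@Q0 runs 2, rem=2, I/O yield, promote→Q0. Q0=[P1] Q1=[P2,P3] Q2=[]
t=12-14: P1@Q0 runs 2, rem=0, completes. Q0=[] Q1=[P2,P3] Q2=[]
t=14-18: P2@Q1 runs 4, rem=8, quantum used, demote→Q2. Q0=[] Q1=[P3] Q2=[P2]
t=18-22: P3@Q1 runs 4, rem=3, quantum used, demote→Q2. Q0=[] Q1=[] Q2=[P2,P3]
t=22-30: P2@Q2 runs 8, rem=0, completes. Q0=[] Q1=[] Q2=[P3]
t=30-33: P3@Q2 runs 3, rem=0, completes. Q0=[] Q1=[] Q2=[]

Answer: P1(0-2) P2(2-4) P3(4-6) P1(6-8) P1(8-10) P1(10-12) P1(12-14) P2(14-18) P3(18-22) P2(22-30) P3(30-33)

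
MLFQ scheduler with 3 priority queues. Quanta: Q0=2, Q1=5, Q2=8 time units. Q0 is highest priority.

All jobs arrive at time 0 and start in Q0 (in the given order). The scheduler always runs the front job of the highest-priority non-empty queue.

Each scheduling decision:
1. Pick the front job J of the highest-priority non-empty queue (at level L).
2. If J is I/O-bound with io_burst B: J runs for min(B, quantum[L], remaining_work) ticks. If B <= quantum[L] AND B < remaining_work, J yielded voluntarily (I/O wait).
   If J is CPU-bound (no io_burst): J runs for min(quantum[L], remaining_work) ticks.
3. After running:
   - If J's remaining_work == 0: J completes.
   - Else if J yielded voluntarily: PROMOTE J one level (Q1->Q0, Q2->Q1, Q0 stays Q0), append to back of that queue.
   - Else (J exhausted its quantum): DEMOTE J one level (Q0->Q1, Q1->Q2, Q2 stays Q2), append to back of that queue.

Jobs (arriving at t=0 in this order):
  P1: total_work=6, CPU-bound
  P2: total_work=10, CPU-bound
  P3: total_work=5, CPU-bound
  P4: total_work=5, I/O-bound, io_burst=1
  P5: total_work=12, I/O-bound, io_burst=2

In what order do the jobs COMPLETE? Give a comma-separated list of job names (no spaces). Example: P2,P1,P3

t=0-2: P1@Q0 runs 2, rem=4, quantum used, demote→Q1. Q0=[P2,P3,P4,P5] Q1=[P1] Q2=[]
t=2-4: P2@Q0 runs 2, rem=8, quantum used, demote→Q1. Q0=[P3,P4,P5] Q1=[P1,P2] Q2=[]
t=4-6: P3@Q0 runs 2, rem=3, quantum used, demote→Q1. Q0=[P4,P5] Q1=[P1,P2,P3] Q2=[]
t=6-7: P4@Q0 runs 1, rem=4, I/O yield, promote→Q0. Q0=[P5,P4] Q1=[P1,P2,P3] Q2=[]
t=7-9: P5@Q0 runs 2, rem=10, I/O yield, promote→Q0. Q0=[P4,P5] Q1=[P1,P2,P3] Q2=[]
t=9-10: P4@Q0 runs 1, rem=3, I/O yield, promote→Q0. Q0=[P5,P4] Q1=[P1,P2,P3] Q2=[]
t=10-12: P5@Q0 runs 2, rem=8, I/O yield, promote→Q0. Q0=[P4,P5] Q1=[P1,P2,P3] Q2=[]
t=12-13: P4@Q0 runs 1, rem=2, I/O yield, promote→Q0. Q0=[P5,P4] Q1=[P1,P2,P3] Q2=[]
t=13-15: P5@Q0 runs 2, rem=6, I/O yield, promote→Q0. Q0=[P4,P5] Q1=[P1,P2,P3] Q2=[]
t=15-16: P4@Q0 runs 1, rem=1, I/O yield, promote→Q0. Q0=[P5,P4] Q1=[P1,P2,P3] Q2=[]
t=16-18: P5@Q0 runs 2, rem=4, I/O yield, promote→Q0. Q0=[P4,P5] Q1=[P1,P2,P3] Q2=[]
t=18-19: P4@Q0 runs 1, rem=0, completes. Q0=[P5] Q1=[P1,P2,P3] Q2=[]
t=19-21: P5@Q0 runs 2, rem=2, I/O yield, promote→Q0. Q0=[P5] Q1=[P1,P2,P3] Q2=[]
t=21-23: P5@Q0 runs 2, rem=0, completes. Q0=[] Q1=[P1,P2,P3] Q2=[]
t=23-27: P1@Q1 runs 4, rem=0, completes. Q0=[] Q1=[P2,P3] Q2=[]
t=27-32: P2@Q1 runs 5, rem=3, quantum used, demote→Q2. Q0=[] Q1=[P3] Q2=[P2]
t=32-35: P3@Q1 runs 3, rem=0, completes. Q0=[] Q1=[] Q2=[P2]
t=35-38: P2@Q2 runs 3, rem=0, completes. Q0=[] Q1=[] Q2=[]

Answer: P4,P5,P1,P3,P2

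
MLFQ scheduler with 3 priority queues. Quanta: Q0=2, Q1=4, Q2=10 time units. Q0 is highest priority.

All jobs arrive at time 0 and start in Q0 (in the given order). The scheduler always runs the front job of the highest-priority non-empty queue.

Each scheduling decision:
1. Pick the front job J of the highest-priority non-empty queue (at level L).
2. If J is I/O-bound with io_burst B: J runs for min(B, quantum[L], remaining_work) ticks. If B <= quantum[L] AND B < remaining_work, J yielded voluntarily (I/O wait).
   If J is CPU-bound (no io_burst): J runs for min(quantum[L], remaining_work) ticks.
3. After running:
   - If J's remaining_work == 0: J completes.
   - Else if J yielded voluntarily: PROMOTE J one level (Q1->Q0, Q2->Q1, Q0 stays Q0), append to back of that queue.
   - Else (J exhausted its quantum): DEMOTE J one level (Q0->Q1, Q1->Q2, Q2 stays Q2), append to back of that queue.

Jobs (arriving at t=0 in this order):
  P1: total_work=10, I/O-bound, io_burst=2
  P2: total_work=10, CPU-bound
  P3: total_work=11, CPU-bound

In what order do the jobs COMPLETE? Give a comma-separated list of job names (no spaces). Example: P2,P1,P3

t=0-2: P1@Q0 runs 2, rem=8, I/O yield, promote→Q0. Q0=[P2,P3,P1] Q1=[] Q2=[]
t=2-4: P2@Q0 runs 2, rem=8, quantum used, demote→Q1. Q0=[P3,P1] Q1=[P2] Q2=[]
t=4-6: P3@Q0 runs 2, rem=9, quantum used, demote→Q1. Q0=[P1] Q1=[P2,P3] Q2=[]
t=6-8: P1@Q0 runs 2, rem=6, I/O yield, promote→Q0. Q0=[P1] Q1=[P2,P3] Q2=[]
t=8-10: P1@Q0 runs 2, rem=4, I/O yield, promote→Q0. Q0=[P1] Q1=[P2,P3] Q2=[]
t=10-12: P1@Q0 runs 2, rem=2, I/O yield, promote→Q0. Q0=[P1] Q1=[P2,P3] Q2=[]
t=12-14: P1@Q0 runs 2, rem=0, completes. Q0=[] Q1=[P2,P3] Q2=[]
t=14-18: P2@Q1 runs 4, rem=4, quantum used, demote→Q2. Q0=[] Q1=[P3] Q2=[P2]
t=18-22: P3@Q1 runs 4, rem=5, quantum used, demote→Q2. Q0=[] Q1=[] Q2=[P2,P3]
t=22-26: P2@Q2 runs 4, rem=0, completes. Q0=[] Q1=[] Q2=[P3]
t=26-31: P3@Q2 runs 5, rem=0, completes. Q0=[] Q1=[] Q2=[]

Answer: P1,P2,P3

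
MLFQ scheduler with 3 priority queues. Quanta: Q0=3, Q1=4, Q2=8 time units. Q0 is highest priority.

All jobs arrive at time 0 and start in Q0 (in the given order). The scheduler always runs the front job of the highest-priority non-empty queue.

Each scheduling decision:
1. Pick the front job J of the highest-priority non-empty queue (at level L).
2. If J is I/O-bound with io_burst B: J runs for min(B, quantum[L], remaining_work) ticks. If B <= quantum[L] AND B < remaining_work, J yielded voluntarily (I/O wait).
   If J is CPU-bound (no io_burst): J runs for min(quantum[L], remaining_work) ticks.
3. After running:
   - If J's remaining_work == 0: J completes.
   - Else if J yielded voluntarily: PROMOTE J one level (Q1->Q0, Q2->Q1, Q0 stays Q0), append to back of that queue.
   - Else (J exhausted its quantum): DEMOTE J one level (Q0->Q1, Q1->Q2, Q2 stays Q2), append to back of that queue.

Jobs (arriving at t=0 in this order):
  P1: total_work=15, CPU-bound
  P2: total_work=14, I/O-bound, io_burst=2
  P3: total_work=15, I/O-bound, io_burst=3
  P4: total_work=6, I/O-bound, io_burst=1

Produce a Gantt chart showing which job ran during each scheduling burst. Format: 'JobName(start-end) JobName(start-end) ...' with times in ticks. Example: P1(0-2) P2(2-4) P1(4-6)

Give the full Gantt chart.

t=0-3: P1@Q0 runs 3, rem=12, quantum used, demote→Q1. Q0=[P2,P3,P4] Q1=[P1] Q2=[]
t=3-5: P2@Q0 runs 2, rem=12, I/O yield, promote→Q0. Q0=[P3,P4,P2] Q1=[P1] Q2=[]
t=5-8: P3@Q0 runs 3, rem=12, I/O yield, promote→Q0. Q0=[P4,P2,P3] Q1=[P1] Q2=[]
t=8-9: P4@Q0 runs 1, rem=5, I/O yield, promote→Q0. Q0=[P2,P3,P4] Q1=[P1] Q2=[]
t=9-11: P2@Q0 runs 2, rem=10, I/O yield, promote→Q0. Q0=[P3,P4,P2] Q1=[P1] Q2=[]
t=11-14: P3@Q0 runs 3, rem=9, I/O yield, promote→Q0. Q0=[P4,P2,P3] Q1=[P1] Q2=[]
t=14-15: P4@Q0 runs 1, rem=4, I/O yield, promote→Q0. Q0=[P2,P3,P4] Q1=[P1] Q2=[]
t=15-17: P2@Q0 runs 2, rem=8, I/O yield, promote→Q0. Q0=[P3,P4,P2] Q1=[P1] Q2=[]
t=17-20: P3@Q0 runs 3, rem=6, I/O yield, promote→Q0. Q0=[P4,P2,P3] Q1=[P1] Q2=[]
t=20-21: P4@Q0 runs 1, rem=3, I/O yield, promote→Q0. Q0=[P2,P3,P4] Q1=[P1] Q2=[]
t=21-23: P2@Q0 runs 2, rem=6, I/O yield, promote→Q0. Q0=[P3,P4,P2] Q1=[P1] Q2=[]
t=23-26: P3@Q0 runs 3, rem=3, I/O yield, promote→Q0. Q0=[P4,P2,P3] Q1=[P1] Q2=[]
t=26-27: P4@Q0 runs 1, rem=2, I/O yield, promote→Q0. Q0=[P2,P3,P4] Q1=[P1] Q2=[]
t=27-29: P2@Q0 runs 2, rem=4, I/O yield, promote→Q0. Q0=[P3,P4,P2] Q1=[P1] Q2=[]
t=29-32: P3@Q0 runs 3, rem=0, completes. Q0=[P4,P2] Q1=[P1] Q2=[]
t=32-33: P4@Q0 runs 1, rem=1, I/O yield, promote→Q0. Q0=[P2,P4] Q1=[P1] Q2=[]
t=33-35: P2@Q0 runs 2, rem=2, I/O yield, promote→Q0. Q0=[P4,P2] Q1=[P1] Q2=[]
t=35-36: P4@Q0 runs 1, rem=0, completes. Q0=[P2] Q1=[P1] Q2=[]
t=36-38: P2@Q0 runs 2, rem=0, completes. Q0=[] Q1=[P1] Q2=[]
t=38-42: P1@Q1 runs 4, rem=8, quantum used, demote→Q2. Q0=[] Q1=[] Q2=[P1]
t=42-50: P1@Q2 runs 8, rem=0, completes. Q0=[] Q1=[] Q2=[]

Answer: P1(0-3) P2(3-5) P3(5-8) P4(8-9) P2(9-11) P3(11-14) P4(14-15) P2(15-17) P3(17-20) P4(20-21) P2(21-23) P3(23-26) P4(26-27) P2(27-29) P3(29-32) P4(32-33) P2(33-35) P4(35-36) P2(36-38) P1(38-42) P1(42-50)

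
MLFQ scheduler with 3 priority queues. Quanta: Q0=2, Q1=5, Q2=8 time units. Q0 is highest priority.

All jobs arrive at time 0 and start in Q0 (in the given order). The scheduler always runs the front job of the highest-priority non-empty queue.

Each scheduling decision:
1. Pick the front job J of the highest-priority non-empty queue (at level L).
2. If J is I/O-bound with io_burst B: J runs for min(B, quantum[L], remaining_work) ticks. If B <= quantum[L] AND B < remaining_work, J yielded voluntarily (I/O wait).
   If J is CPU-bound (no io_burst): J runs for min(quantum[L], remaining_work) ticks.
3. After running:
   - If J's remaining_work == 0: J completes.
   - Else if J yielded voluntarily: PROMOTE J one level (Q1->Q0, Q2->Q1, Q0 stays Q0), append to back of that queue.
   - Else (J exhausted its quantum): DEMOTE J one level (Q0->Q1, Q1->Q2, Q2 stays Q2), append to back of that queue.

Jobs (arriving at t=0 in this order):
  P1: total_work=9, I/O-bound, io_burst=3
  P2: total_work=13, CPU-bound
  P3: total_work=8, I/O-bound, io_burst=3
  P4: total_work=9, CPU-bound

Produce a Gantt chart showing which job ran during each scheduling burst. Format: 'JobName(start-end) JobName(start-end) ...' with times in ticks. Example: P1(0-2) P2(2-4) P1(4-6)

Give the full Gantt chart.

Answer: P1(0-2) P2(2-4) P3(4-6) P4(6-8) P1(8-11) P1(11-13) P2(13-18) P3(18-21) P3(21-23) P4(23-28) P1(28-30) P3(30-31) P2(31-37) P4(37-39)

Derivation:
t=0-2: P1@Q0 runs 2, rem=7, quantum used, demote→Q1. Q0=[P2,P3,P4] Q1=[P1] Q2=[]
t=2-4: P2@Q0 runs 2, rem=11, quantum used, demote→Q1. Q0=[P3,P4] Q1=[P1,P2] Q2=[]
t=4-6: P3@Q0 runs 2, rem=6, quantum used, demote→Q1. Q0=[P4] Q1=[P1,P2,P3] Q2=[]
t=6-8: P4@Q0 runs 2, rem=7, quantum used, demote→Q1. Q0=[] Q1=[P1,P2,P3,P4] Q2=[]
t=8-11: P1@Q1 runs 3, rem=4, I/O yield, promote→Q0. Q0=[P1] Q1=[P2,P3,P4] Q2=[]
t=11-13: P1@Q0 runs 2, rem=2, quantum used, demote→Q1. Q0=[] Q1=[P2,P3,P4,P1] Q2=[]
t=13-18: P2@Q1 runs 5, rem=6, quantum used, demote→Q2. Q0=[] Q1=[P3,P4,P1] Q2=[P2]
t=18-21: P3@Q1 runs 3, rem=3, I/O yield, promote→Q0. Q0=[P3] Q1=[P4,P1] Q2=[P2]
t=21-23: P3@Q0 runs 2, rem=1, quantum used, demote→Q1. Q0=[] Q1=[P4,P1,P3] Q2=[P2]
t=23-28: P4@Q1 runs 5, rem=2, quantum used, demote→Q2. Q0=[] Q1=[P1,P3] Q2=[P2,P4]
t=28-30: P1@Q1 runs 2, rem=0, completes. Q0=[] Q1=[P3] Q2=[P2,P4]
t=30-31: P3@Q1 runs 1, rem=0, completes. Q0=[] Q1=[] Q2=[P2,P4]
t=31-37: P2@Q2 runs 6, rem=0, completes. Q0=[] Q1=[] Q2=[P4]
t=37-39: P4@Q2 runs 2, rem=0, completes. Q0=[] Q1=[] Q2=[]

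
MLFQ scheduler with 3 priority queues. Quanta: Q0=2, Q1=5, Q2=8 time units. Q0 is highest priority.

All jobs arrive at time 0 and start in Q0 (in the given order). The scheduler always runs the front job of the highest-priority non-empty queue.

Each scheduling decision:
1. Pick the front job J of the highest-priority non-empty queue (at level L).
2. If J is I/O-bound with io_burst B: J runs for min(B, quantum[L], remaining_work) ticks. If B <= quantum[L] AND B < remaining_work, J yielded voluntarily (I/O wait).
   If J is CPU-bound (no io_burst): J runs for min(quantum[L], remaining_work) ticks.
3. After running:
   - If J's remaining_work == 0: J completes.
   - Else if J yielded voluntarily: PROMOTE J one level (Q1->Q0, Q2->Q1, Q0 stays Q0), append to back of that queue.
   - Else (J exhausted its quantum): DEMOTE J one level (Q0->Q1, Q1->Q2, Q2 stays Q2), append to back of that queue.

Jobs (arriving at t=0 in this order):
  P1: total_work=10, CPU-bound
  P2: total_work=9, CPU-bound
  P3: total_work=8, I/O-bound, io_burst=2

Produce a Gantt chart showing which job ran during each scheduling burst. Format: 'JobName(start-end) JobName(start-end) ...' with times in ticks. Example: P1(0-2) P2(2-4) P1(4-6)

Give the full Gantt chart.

Answer: P1(0-2) P2(2-4) P3(4-6) P3(6-8) P3(8-10) P3(10-12) P1(12-17) P2(17-22) P1(22-25) P2(25-27)

Derivation:
t=0-2: P1@Q0 runs 2, rem=8, quantum used, demote→Q1. Q0=[P2,P3] Q1=[P1] Q2=[]
t=2-4: P2@Q0 runs 2, rem=7, quantum used, demote→Q1. Q0=[P3] Q1=[P1,P2] Q2=[]
t=4-6: P3@Q0 runs 2, rem=6, I/O yield, promote→Q0. Q0=[P3] Q1=[P1,P2] Q2=[]
t=6-8: P3@Q0 runs 2, rem=4, I/O yield, promote→Q0. Q0=[P3] Q1=[P1,P2] Q2=[]
t=8-10: P3@Q0 runs 2, rem=2, I/O yield, promote→Q0. Q0=[P3] Q1=[P1,P2] Q2=[]
t=10-12: P3@Q0 runs 2, rem=0, completes. Q0=[] Q1=[P1,P2] Q2=[]
t=12-17: P1@Q1 runs 5, rem=3, quantum used, demote→Q2. Q0=[] Q1=[P2] Q2=[P1]
t=17-22: P2@Q1 runs 5, rem=2, quantum used, demote→Q2. Q0=[] Q1=[] Q2=[P1,P2]
t=22-25: P1@Q2 runs 3, rem=0, completes. Q0=[] Q1=[] Q2=[P2]
t=25-27: P2@Q2 runs 2, rem=0, completes. Q0=[] Q1=[] Q2=[]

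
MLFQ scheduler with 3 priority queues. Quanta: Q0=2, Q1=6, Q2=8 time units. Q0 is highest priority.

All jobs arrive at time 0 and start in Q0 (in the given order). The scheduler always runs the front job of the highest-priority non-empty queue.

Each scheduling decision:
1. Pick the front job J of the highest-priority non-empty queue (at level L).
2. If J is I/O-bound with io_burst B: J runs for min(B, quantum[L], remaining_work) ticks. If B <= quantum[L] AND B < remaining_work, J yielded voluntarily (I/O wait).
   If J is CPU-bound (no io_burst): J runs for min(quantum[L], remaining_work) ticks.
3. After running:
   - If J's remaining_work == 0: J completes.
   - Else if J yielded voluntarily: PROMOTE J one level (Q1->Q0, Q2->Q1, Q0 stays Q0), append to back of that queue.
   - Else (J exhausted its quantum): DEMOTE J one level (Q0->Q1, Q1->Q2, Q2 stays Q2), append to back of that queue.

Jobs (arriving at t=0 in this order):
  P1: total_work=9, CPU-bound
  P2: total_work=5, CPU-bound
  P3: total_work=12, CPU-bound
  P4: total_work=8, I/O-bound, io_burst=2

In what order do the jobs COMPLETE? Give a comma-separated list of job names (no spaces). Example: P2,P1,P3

t=0-2: P1@Q0 runs 2, rem=7, quantum used, demote→Q1. Q0=[P2,P3,P4] Q1=[P1] Q2=[]
t=2-4: P2@Q0 runs 2, rem=3, quantum used, demote→Q1. Q0=[P3,P4] Q1=[P1,P2] Q2=[]
t=4-6: P3@Q0 runs 2, rem=10, quantum used, demote→Q1. Q0=[P4] Q1=[P1,P2,P3] Q2=[]
t=6-8: P4@Q0 runs 2, rem=6, I/O yield, promote→Q0. Q0=[P4] Q1=[P1,P2,P3] Q2=[]
t=8-10: P4@Q0 runs 2, rem=4, I/O yield, promote→Q0. Q0=[P4] Q1=[P1,P2,P3] Q2=[]
t=10-12: P4@Q0 runs 2, rem=2, I/O yield, promote→Q0. Q0=[P4] Q1=[P1,P2,P3] Q2=[]
t=12-14: P4@Q0 runs 2, rem=0, completes. Q0=[] Q1=[P1,P2,P3] Q2=[]
t=14-20: P1@Q1 runs 6, rem=1, quantum used, demote→Q2. Q0=[] Q1=[P2,P3] Q2=[P1]
t=20-23: P2@Q1 runs 3, rem=0, completes. Q0=[] Q1=[P3] Q2=[P1]
t=23-29: P3@Q1 runs 6, rem=4, quantum used, demote→Q2. Q0=[] Q1=[] Q2=[P1,P3]
t=29-30: P1@Q2 runs 1, rem=0, completes. Q0=[] Q1=[] Q2=[P3]
t=30-34: P3@Q2 runs 4, rem=0, completes. Q0=[] Q1=[] Q2=[]

Answer: P4,P2,P1,P3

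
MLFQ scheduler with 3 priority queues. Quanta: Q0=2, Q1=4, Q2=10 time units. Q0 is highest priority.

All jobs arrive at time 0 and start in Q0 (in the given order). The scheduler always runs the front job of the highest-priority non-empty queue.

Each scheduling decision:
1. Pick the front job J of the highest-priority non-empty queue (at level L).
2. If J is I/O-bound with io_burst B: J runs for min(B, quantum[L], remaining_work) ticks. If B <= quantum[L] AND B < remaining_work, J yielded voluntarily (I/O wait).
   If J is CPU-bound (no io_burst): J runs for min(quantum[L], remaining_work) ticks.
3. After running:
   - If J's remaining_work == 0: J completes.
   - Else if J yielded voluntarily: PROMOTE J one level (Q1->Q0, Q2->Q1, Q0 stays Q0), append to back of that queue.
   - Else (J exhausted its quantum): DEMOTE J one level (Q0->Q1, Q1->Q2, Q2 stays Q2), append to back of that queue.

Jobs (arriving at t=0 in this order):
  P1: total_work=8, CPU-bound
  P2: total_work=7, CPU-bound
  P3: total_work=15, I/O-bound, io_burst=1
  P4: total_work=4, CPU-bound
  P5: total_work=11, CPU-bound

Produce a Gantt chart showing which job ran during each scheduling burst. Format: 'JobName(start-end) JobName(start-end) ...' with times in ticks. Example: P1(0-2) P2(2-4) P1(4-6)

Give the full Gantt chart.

Answer: P1(0-2) P2(2-4) P3(4-5) P4(5-7) P5(7-9) P3(9-10) P3(10-11) P3(11-12) P3(12-13) P3(13-14) P3(14-15) P3(15-16) P3(16-17) P3(17-18) P3(18-19) P3(19-20) P3(20-21) P3(21-22) P3(22-23) P1(23-27) P2(27-31) P4(31-33) P5(33-37) P1(37-39) P2(39-40) P5(40-45)

Derivation:
t=0-2: P1@Q0 runs 2, rem=6, quantum used, demote→Q1. Q0=[P2,P3,P4,P5] Q1=[P1] Q2=[]
t=2-4: P2@Q0 runs 2, rem=5, quantum used, demote→Q1. Q0=[P3,P4,P5] Q1=[P1,P2] Q2=[]
t=4-5: P3@Q0 runs 1, rem=14, I/O yield, promote→Q0. Q0=[P4,P5,P3] Q1=[P1,P2] Q2=[]
t=5-7: P4@Q0 runs 2, rem=2, quantum used, demote→Q1. Q0=[P5,P3] Q1=[P1,P2,P4] Q2=[]
t=7-9: P5@Q0 runs 2, rem=9, quantum used, demote→Q1. Q0=[P3] Q1=[P1,P2,P4,P5] Q2=[]
t=9-10: P3@Q0 runs 1, rem=13, I/O yield, promote→Q0. Q0=[P3] Q1=[P1,P2,P4,P5] Q2=[]
t=10-11: P3@Q0 runs 1, rem=12, I/O yield, promote→Q0. Q0=[P3] Q1=[P1,P2,P4,P5] Q2=[]
t=11-12: P3@Q0 runs 1, rem=11, I/O yield, promote→Q0. Q0=[P3] Q1=[P1,P2,P4,P5] Q2=[]
t=12-13: P3@Q0 runs 1, rem=10, I/O yield, promote→Q0. Q0=[P3] Q1=[P1,P2,P4,P5] Q2=[]
t=13-14: P3@Q0 runs 1, rem=9, I/O yield, promote→Q0. Q0=[P3] Q1=[P1,P2,P4,P5] Q2=[]
t=14-15: P3@Q0 runs 1, rem=8, I/O yield, promote→Q0. Q0=[P3] Q1=[P1,P2,P4,P5] Q2=[]
t=15-16: P3@Q0 runs 1, rem=7, I/O yield, promote→Q0. Q0=[P3] Q1=[P1,P2,P4,P5] Q2=[]
t=16-17: P3@Q0 runs 1, rem=6, I/O yield, promote→Q0. Q0=[P3] Q1=[P1,P2,P4,P5] Q2=[]
t=17-18: P3@Q0 runs 1, rem=5, I/O yield, promote→Q0. Q0=[P3] Q1=[P1,P2,P4,P5] Q2=[]
t=18-19: P3@Q0 runs 1, rem=4, I/O yield, promote→Q0. Q0=[P3] Q1=[P1,P2,P4,P5] Q2=[]
t=19-20: P3@Q0 runs 1, rem=3, I/O yield, promote→Q0. Q0=[P3] Q1=[P1,P2,P4,P5] Q2=[]
t=20-21: P3@Q0 runs 1, rem=2, I/O yield, promote→Q0. Q0=[P3] Q1=[P1,P2,P4,P5] Q2=[]
t=21-22: P3@Q0 runs 1, rem=1, I/O yield, promote→Q0. Q0=[P3] Q1=[P1,P2,P4,P5] Q2=[]
t=22-23: P3@Q0 runs 1, rem=0, completes. Q0=[] Q1=[P1,P2,P4,P5] Q2=[]
t=23-27: P1@Q1 runs 4, rem=2, quantum used, demote→Q2. Q0=[] Q1=[P2,P4,P5] Q2=[P1]
t=27-31: P2@Q1 runs 4, rem=1, quantum used, demote→Q2. Q0=[] Q1=[P4,P5] Q2=[P1,P2]
t=31-33: P4@Q1 runs 2, rem=0, completes. Q0=[] Q1=[P5] Q2=[P1,P2]
t=33-37: P5@Q1 runs 4, rem=5, quantum used, demote→Q2. Q0=[] Q1=[] Q2=[P1,P2,P5]
t=37-39: P1@Q2 runs 2, rem=0, completes. Q0=[] Q1=[] Q2=[P2,P5]
t=39-40: P2@Q2 runs 1, rem=0, completes. Q0=[] Q1=[] Q2=[P5]
t=40-45: P5@Q2 runs 5, rem=0, completes. Q0=[] Q1=[] Q2=[]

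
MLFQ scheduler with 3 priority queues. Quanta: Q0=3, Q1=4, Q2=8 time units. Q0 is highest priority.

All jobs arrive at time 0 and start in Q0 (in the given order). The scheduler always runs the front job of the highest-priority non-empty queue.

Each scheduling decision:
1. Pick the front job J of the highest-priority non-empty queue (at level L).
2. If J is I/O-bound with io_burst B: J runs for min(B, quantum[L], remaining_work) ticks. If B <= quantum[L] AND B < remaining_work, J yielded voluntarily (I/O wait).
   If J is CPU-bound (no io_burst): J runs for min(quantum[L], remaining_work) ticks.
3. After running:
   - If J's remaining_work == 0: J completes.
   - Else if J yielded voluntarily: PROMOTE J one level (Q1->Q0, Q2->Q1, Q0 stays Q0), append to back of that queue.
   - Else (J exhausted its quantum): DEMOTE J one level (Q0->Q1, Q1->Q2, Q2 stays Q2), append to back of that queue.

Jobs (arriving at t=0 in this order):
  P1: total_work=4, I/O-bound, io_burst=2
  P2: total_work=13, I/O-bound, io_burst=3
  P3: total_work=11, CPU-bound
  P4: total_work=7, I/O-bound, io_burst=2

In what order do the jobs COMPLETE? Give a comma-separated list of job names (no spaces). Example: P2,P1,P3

Answer: P1,P4,P2,P3

Derivation:
t=0-2: P1@Q0 runs 2, rem=2, I/O yield, promote→Q0. Q0=[P2,P3,P4,P1] Q1=[] Q2=[]
t=2-5: P2@Q0 runs 3, rem=10, I/O yield, promote→Q0. Q0=[P3,P4,P1,P2] Q1=[] Q2=[]
t=5-8: P3@Q0 runs 3, rem=8, quantum used, demote→Q1. Q0=[P4,P1,P2] Q1=[P3] Q2=[]
t=8-10: P4@Q0 runs 2, rem=5, I/O yield, promote→Q0. Q0=[P1,P2,P4] Q1=[P3] Q2=[]
t=10-12: P1@Q0 runs 2, rem=0, completes. Q0=[P2,P4] Q1=[P3] Q2=[]
t=12-15: P2@Q0 runs 3, rem=7, I/O yield, promote→Q0. Q0=[P4,P2] Q1=[P3] Q2=[]
t=15-17: P4@Q0 runs 2, rem=3, I/O yield, promote→Q0. Q0=[P2,P4] Q1=[P3] Q2=[]
t=17-20: P2@Q0 runs 3, rem=4, I/O yield, promote→Q0. Q0=[P4,P2] Q1=[P3] Q2=[]
t=20-22: P4@Q0 runs 2, rem=1, I/O yield, promote→Q0. Q0=[P2,P4] Q1=[P3] Q2=[]
t=22-25: P2@Q0 runs 3, rem=1, I/O yield, promote→Q0. Q0=[P4,P2] Q1=[P3] Q2=[]
t=25-26: P4@Q0 runs 1, rem=0, completes. Q0=[P2] Q1=[P3] Q2=[]
t=26-27: P2@Q0 runs 1, rem=0, completes. Q0=[] Q1=[P3] Q2=[]
t=27-31: P3@Q1 runs 4, rem=4, quantum used, demote→Q2. Q0=[] Q1=[] Q2=[P3]
t=31-35: P3@Q2 runs 4, rem=0, completes. Q0=[] Q1=[] Q2=[]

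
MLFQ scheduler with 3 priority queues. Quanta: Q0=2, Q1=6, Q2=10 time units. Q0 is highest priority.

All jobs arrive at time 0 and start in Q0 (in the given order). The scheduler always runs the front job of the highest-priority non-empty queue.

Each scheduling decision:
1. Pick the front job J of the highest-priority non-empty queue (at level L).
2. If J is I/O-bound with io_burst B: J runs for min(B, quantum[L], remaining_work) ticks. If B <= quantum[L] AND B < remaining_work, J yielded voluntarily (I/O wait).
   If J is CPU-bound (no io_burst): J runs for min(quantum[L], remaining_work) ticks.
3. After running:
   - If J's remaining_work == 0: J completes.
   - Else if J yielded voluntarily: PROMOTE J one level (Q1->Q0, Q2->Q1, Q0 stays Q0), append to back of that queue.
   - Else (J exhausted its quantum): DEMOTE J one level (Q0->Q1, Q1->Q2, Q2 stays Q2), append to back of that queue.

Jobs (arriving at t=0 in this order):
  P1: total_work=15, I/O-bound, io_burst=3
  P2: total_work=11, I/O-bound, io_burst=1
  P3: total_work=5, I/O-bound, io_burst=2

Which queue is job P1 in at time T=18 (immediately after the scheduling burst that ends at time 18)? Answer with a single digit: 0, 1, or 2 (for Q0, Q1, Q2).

Answer: 1

Derivation:
t=0-2: P1@Q0 runs 2, rem=13, quantum used, demote→Q1. Q0=[P2,P3] Q1=[P1] Q2=[]
t=2-3: P2@Q0 runs 1, rem=10, I/O yield, promote→Q0. Q0=[P3,P2] Q1=[P1] Q2=[]
t=3-5: P3@Q0 runs 2, rem=3, I/O yield, promote→Q0. Q0=[P2,P3] Q1=[P1] Q2=[]
t=5-6: P2@Q0 runs 1, rem=9, I/O yield, promote→Q0. Q0=[P3,P2] Q1=[P1] Q2=[]
t=6-8: P3@Q0 runs 2, rem=1, I/O yield, promote→Q0. Q0=[P2,P3] Q1=[P1] Q2=[]
t=8-9: P2@Q0 runs 1, rem=8, I/O yield, promote→Q0. Q0=[P3,P2] Q1=[P1] Q2=[]
t=9-10: P3@Q0 runs 1, rem=0, completes. Q0=[P2] Q1=[P1] Q2=[]
t=10-11: P2@Q0 runs 1, rem=7, I/O yield, promote→Q0. Q0=[P2] Q1=[P1] Q2=[]
t=11-12: P2@Q0 runs 1, rem=6, I/O yield, promote→Q0. Q0=[P2] Q1=[P1] Q2=[]
t=12-13: P2@Q0 runs 1, rem=5, I/O yield, promote→Q0. Q0=[P2] Q1=[P1] Q2=[]
t=13-14: P2@Q0 runs 1, rem=4, I/O yield, promote→Q0. Q0=[P2] Q1=[P1] Q2=[]
t=14-15: P2@Q0 runs 1, rem=3, I/O yield, promote→Q0. Q0=[P2] Q1=[P1] Q2=[]
t=15-16: P2@Q0 runs 1, rem=2, I/O yield, promote→Q0. Q0=[P2] Q1=[P1] Q2=[]
t=16-17: P2@Q0 runs 1, rem=1, I/O yield, promote→Q0. Q0=[P2] Q1=[P1] Q2=[]
t=17-18: P2@Q0 runs 1, rem=0, completes. Q0=[] Q1=[P1] Q2=[]
t=18-21: P1@Q1 runs 3, rem=10, I/O yield, promote→Q0. Q0=[P1] Q1=[] Q2=[]
t=21-23: P1@Q0 runs 2, rem=8, quantum used, demote→Q1. Q0=[] Q1=[P1] Q2=[]
t=23-26: P1@Q1 runs 3, rem=5, I/O yield, promote→Q0. Q0=[P1] Q1=[] Q2=[]
t=26-28: P1@Q0 runs 2, rem=3, quantum used, demote→Q1. Q0=[] Q1=[P1] Q2=[]
t=28-31: P1@Q1 runs 3, rem=0, completes. Q0=[] Q1=[] Q2=[]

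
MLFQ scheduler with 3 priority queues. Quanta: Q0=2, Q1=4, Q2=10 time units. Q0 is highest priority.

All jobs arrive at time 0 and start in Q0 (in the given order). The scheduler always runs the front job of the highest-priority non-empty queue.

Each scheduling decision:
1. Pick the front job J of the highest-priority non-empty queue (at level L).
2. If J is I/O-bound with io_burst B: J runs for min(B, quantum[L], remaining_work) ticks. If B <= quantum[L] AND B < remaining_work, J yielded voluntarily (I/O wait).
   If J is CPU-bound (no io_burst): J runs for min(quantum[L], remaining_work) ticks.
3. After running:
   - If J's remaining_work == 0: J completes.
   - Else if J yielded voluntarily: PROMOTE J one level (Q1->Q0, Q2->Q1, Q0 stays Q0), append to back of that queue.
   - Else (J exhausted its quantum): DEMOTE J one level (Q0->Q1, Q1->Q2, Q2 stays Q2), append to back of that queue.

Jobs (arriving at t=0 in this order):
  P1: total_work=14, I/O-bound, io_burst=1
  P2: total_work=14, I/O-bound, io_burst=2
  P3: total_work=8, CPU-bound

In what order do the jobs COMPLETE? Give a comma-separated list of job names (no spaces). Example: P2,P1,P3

Answer: P2,P1,P3

Derivation:
t=0-1: P1@Q0 runs 1, rem=13, I/O yield, promote→Q0. Q0=[P2,P3,P1] Q1=[] Q2=[]
t=1-3: P2@Q0 runs 2, rem=12, I/O yield, promote→Q0. Q0=[P3,P1,P2] Q1=[] Q2=[]
t=3-5: P3@Q0 runs 2, rem=6, quantum used, demote→Q1. Q0=[P1,P2] Q1=[P3] Q2=[]
t=5-6: P1@Q0 runs 1, rem=12, I/O yield, promote→Q0. Q0=[P2,P1] Q1=[P3] Q2=[]
t=6-8: P2@Q0 runs 2, rem=10, I/O yield, promote→Q0. Q0=[P1,P2] Q1=[P3] Q2=[]
t=8-9: P1@Q0 runs 1, rem=11, I/O yield, promote→Q0. Q0=[P2,P1] Q1=[P3] Q2=[]
t=9-11: P2@Q0 runs 2, rem=8, I/O yield, promote→Q0. Q0=[P1,P2] Q1=[P3] Q2=[]
t=11-12: P1@Q0 runs 1, rem=10, I/O yield, promote→Q0. Q0=[P2,P1] Q1=[P3] Q2=[]
t=12-14: P2@Q0 runs 2, rem=6, I/O yield, promote→Q0. Q0=[P1,P2] Q1=[P3] Q2=[]
t=14-15: P1@Q0 runs 1, rem=9, I/O yield, promote→Q0. Q0=[P2,P1] Q1=[P3] Q2=[]
t=15-17: P2@Q0 runs 2, rem=4, I/O yield, promote→Q0. Q0=[P1,P2] Q1=[P3] Q2=[]
t=17-18: P1@Q0 runs 1, rem=8, I/O yield, promote→Q0. Q0=[P2,P1] Q1=[P3] Q2=[]
t=18-20: P2@Q0 runs 2, rem=2, I/O yield, promote→Q0. Q0=[P1,P2] Q1=[P3] Q2=[]
t=20-21: P1@Q0 runs 1, rem=7, I/O yield, promote→Q0. Q0=[P2,P1] Q1=[P3] Q2=[]
t=21-23: P2@Q0 runs 2, rem=0, completes. Q0=[P1] Q1=[P3] Q2=[]
t=23-24: P1@Q0 runs 1, rem=6, I/O yield, promote→Q0. Q0=[P1] Q1=[P3] Q2=[]
t=24-25: P1@Q0 runs 1, rem=5, I/O yield, promote→Q0. Q0=[P1] Q1=[P3] Q2=[]
t=25-26: P1@Q0 runs 1, rem=4, I/O yield, promote→Q0. Q0=[P1] Q1=[P3] Q2=[]
t=26-27: P1@Q0 runs 1, rem=3, I/O yield, promote→Q0. Q0=[P1] Q1=[P3] Q2=[]
t=27-28: P1@Q0 runs 1, rem=2, I/O yield, promote→Q0. Q0=[P1] Q1=[P3] Q2=[]
t=28-29: P1@Q0 runs 1, rem=1, I/O yield, promote→Q0. Q0=[P1] Q1=[P3] Q2=[]
t=29-30: P1@Q0 runs 1, rem=0, completes. Q0=[] Q1=[P3] Q2=[]
t=30-34: P3@Q1 runs 4, rem=2, quantum used, demote→Q2. Q0=[] Q1=[] Q2=[P3]
t=34-36: P3@Q2 runs 2, rem=0, completes. Q0=[] Q1=[] Q2=[]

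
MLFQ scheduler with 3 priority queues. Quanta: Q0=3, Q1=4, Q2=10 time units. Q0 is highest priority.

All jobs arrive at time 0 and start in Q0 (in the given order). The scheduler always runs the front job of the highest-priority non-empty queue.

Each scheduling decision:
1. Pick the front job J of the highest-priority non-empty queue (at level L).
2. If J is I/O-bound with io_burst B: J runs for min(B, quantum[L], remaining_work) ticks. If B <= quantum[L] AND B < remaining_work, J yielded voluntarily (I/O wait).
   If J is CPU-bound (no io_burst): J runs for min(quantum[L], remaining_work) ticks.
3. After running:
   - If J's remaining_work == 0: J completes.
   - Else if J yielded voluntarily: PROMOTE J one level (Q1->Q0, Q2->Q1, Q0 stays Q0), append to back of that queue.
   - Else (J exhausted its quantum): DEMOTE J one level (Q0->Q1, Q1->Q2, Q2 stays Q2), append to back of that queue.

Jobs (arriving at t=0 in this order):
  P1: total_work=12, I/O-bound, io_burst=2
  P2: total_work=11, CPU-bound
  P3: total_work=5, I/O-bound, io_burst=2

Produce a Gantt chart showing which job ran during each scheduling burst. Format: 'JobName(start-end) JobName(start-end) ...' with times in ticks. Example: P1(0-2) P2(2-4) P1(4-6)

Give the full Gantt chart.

Answer: P1(0-2) P2(2-5) P3(5-7) P1(7-9) P3(9-11) P1(11-13) P3(13-14) P1(14-16) P1(16-18) P1(18-20) P2(20-24) P2(24-28)

Derivation:
t=0-2: P1@Q0 runs 2, rem=10, I/O yield, promote→Q0. Q0=[P2,P3,P1] Q1=[] Q2=[]
t=2-5: P2@Q0 runs 3, rem=8, quantum used, demote→Q1. Q0=[P3,P1] Q1=[P2] Q2=[]
t=5-7: P3@Q0 runs 2, rem=3, I/O yield, promote→Q0. Q0=[P1,P3] Q1=[P2] Q2=[]
t=7-9: P1@Q0 runs 2, rem=8, I/O yield, promote→Q0. Q0=[P3,P1] Q1=[P2] Q2=[]
t=9-11: P3@Q0 runs 2, rem=1, I/O yield, promote→Q0. Q0=[P1,P3] Q1=[P2] Q2=[]
t=11-13: P1@Q0 runs 2, rem=6, I/O yield, promote→Q0. Q0=[P3,P1] Q1=[P2] Q2=[]
t=13-14: P3@Q0 runs 1, rem=0, completes. Q0=[P1] Q1=[P2] Q2=[]
t=14-16: P1@Q0 runs 2, rem=4, I/O yield, promote→Q0. Q0=[P1] Q1=[P2] Q2=[]
t=16-18: P1@Q0 runs 2, rem=2, I/O yield, promote→Q0. Q0=[P1] Q1=[P2] Q2=[]
t=18-20: P1@Q0 runs 2, rem=0, completes. Q0=[] Q1=[P2] Q2=[]
t=20-24: P2@Q1 runs 4, rem=4, quantum used, demote→Q2. Q0=[] Q1=[] Q2=[P2]
t=24-28: P2@Q2 runs 4, rem=0, completes. Q0=[] Q1=[] Q2=[]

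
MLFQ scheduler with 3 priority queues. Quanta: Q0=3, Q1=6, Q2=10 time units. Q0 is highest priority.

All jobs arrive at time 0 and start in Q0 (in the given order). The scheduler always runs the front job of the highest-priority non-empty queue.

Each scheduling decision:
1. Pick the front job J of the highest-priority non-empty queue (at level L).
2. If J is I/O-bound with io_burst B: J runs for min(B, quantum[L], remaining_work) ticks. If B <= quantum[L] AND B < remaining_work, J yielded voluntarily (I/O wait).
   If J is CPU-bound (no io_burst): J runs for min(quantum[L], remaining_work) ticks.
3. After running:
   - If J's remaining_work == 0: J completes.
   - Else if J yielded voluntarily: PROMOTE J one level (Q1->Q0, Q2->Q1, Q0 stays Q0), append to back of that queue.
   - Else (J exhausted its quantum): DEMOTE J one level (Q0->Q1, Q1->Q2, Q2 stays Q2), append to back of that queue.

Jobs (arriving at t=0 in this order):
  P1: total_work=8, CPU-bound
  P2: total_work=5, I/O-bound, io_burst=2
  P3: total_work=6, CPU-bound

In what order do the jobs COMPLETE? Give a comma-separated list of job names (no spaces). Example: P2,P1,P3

Answer: P2,P1,P3

Derivation:
t=0-3: P1@Q0 runs 3, rem=5, quantum used, demote→Q1. Q0=[P2,P3] Q1=[P1] Q2=[]
t=3-5: P2@Q0 runs 2, rem=3, I/O yield, promote→Q0. Q0=[P3,P2] Q1=[P1] Q2=[]
t=5-8: P3@Q0 runs 3, rem=3, quantum used, demote→Q1. Q0=[P2] Q1=[P1,P3] Q2=[]
t=8-10: P2@Q0 runs 2, rem=1, I/O yield, promote→Q0. Q0=[P2] Q1=[P1,P3] Q2=[]
t=10-11: P2@Q0 runs 1, rem=0, completes. Q0=[] Q1=[P1,P3] Q2=[]
t=11-16: P1@Q1 runs 5, rem=0, completes. Q0=[] Q1=[P3] Q2=[]
t=16-19: P3@Q1 runs 3, rem=0, completes. Q0=[] Q1=[] Q2=[]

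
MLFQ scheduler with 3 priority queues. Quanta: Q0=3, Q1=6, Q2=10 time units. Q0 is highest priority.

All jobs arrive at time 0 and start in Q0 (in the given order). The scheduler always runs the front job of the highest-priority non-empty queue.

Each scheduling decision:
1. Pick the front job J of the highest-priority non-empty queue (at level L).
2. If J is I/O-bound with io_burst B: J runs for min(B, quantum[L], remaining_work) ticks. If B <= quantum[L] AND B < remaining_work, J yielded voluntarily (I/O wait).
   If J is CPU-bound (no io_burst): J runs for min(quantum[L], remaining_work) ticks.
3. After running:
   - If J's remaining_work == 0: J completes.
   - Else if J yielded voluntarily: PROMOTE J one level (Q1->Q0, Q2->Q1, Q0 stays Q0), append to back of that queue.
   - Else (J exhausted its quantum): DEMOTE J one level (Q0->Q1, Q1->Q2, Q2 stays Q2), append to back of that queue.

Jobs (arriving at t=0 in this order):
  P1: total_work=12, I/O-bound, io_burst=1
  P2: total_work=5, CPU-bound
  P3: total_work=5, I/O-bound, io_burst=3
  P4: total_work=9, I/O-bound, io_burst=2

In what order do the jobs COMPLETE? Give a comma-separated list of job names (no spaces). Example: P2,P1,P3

t=0-1: P1@Q0 runs 1, rem=11, I/O yield, promote→Q0. Q0=[P2,P3,P4,P1] Q1=[] Q2=[]
t=1-4: P2@Q0 runs 3, rem=2, quantum used, demote→Q1. Q0=[P3,P4,P1] Q1=[P2] Q2=[]
t=4-7: P3@Q0 runs 3, rem=2, I/O yield, promote→Q0. Q0=[P4,P1,P3] Q1=[P2] Q2=[]
t=7-9: P4@Q0 runs 2, rem=7, I/O yield, promote→Q0. Q0=[P1,P3,P4] Q1=[P2] Q2=[]
t=9-10: P1@Q0 runs 1, rem=10, I/O yield, promote→Q0. Q0=[P3,P4,P1] Q1=[P2] Q2=[]
t=10-12: P3@Q0 runs 2, rem=0, completes. Q0=[P4,P1] Q1=[P2] Q2=[]
t=12-14: P4@Q0 runs 2, rem=5, I/O yield, promote→Q0. Q0=[P1,P4] Q1=[P2] Q2=[]
t=14-15: P1@Q0 runs 1, rem=9, I/O yield, promote→Q0. Q0=[P4,P1] Q1=[P2] Q2=[]
t=15-17: P4@Q0 runs 2, rem=3, I/O yield, promote→Q0. Q0=[P1,P4] Q1=[P2] Q2=[]
t=17-18: P1@Q0 runs 1, rem=8, I/O yield, promote→Q0. Q0=[P4,P1] Q1=[P2] Q2=[]
t=18-20: P4@Q0 runs 2, rem=1, I/O yield, promote→Q0. Q0=[P1,P4] Q1=[P2] Q2=[]
t=20-21: P1@Q0 runs 1, rem=7, I/O yield, promote→Q0. Q0=[P4,P1] Q1=[P2] Q2=[]
t=21-22: P4@Q0 runs 1, rem=0, completes. Q0=[P1] Q1=[P2] Q2=[]
t=22-23: P1@Q0 runs 1, rem=6, I/O yield, promote→Q0. Q0=[P1] Q1=[P2] Q2=[]
t=23-24: P1@Q0 runs 1, rem=5, I/O yield, promote→Q0. Q0=[P1] Q1=[P2] Q2=[]
t=24-25: P1@Q0 runs 1, rem=4, I/O yield, promote→Q0. Q0=[P1] Q1=[P2] Q2=[]
t=25-26: P1@Q0 runs 1, rem=3, I/O yield, promote→Q0. Q0=[P1] Q1=[P2] Q2=[]
t=26-27: P1@Q0 runs 1, rem=2, I/O yield, promote→Q0. Q0=[P1] Q1=[P2] Q2=[]
t=27-28: P1@Q0 runs 1, rem=1, I/O yield, promote→Q0. Q0=[P1] Q1=[P2] Q2=[]
t=28-29: P1@Q0 runs 1, rem=0, completes. Q0=[] Q1=[P2] Q2=[]
t=29-31: P2@Q1 runs 2, rem=0, completes. Q0=[] Q1=[] Q2=[]

Answer: P3,P4,P1,P2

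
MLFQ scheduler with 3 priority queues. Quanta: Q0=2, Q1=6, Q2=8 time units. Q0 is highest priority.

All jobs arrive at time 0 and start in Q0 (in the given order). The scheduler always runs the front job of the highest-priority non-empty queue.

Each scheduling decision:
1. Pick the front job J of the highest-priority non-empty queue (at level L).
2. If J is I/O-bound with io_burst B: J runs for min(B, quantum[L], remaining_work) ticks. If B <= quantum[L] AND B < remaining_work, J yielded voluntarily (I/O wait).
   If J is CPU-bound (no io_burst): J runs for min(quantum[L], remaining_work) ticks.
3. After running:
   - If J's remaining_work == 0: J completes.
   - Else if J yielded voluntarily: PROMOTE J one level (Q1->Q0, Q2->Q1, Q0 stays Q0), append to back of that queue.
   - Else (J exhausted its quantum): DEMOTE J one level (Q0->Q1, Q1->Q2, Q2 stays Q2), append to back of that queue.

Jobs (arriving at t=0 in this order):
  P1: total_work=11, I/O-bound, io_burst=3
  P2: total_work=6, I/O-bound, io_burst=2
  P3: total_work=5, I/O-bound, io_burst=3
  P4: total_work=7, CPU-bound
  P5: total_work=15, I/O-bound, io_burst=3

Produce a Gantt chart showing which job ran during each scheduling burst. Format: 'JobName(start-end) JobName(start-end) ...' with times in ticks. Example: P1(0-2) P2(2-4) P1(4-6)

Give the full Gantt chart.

t=0-2: P1@Q0 runs 2, rem=9, quantum used, demote→Q1. Q0=[P2,P3,P4,P5] Q1=[P1] Q2=[]
t=2-4: P2@Q0 runs 2, rem=4, I/O yield, promote→Q0. Q0=[P3,P4,P5,P2] Q1=[P1] Q2=[]
t=4-6: P3@Q0 runs 2, rem=3, quantum used, demote→Q1. Q0=[P4,P5,P2] Q1=[P1,P3] Q2=[]
t=6-8: P4@Q0 runs 2, rem=5, quantum used, demote→Q1. Q0=[P5,P2] Q1=[P1,P3,P4] Q2=[]
t=8-10: P5@Q0 runs 2, rem=13, quantum used, demote→Q1. Q0=[P2] Q1=[P1,P3,P4,P5] Q2=[]
t=10-12: P2@Q0 runs 2, rem=2, I/O yield, promote→Q0. Q0=[P2] Q1=[P1,P3,P4,P5] Q2=[]
t=12-14: P2@Q0 runs 2, rem=0, completes. Q0=[] Q1=[P1,P3,P4,P5] Q2=[]
t=14-17: P1@Q1 runs 3, rem=6, I/O yield, promote→Q0. Q0=[P1] Q1=[P3,P4,P5] Q2=[]
t=17-19: P1@Q0 runs 2, rem=4, quantum used, demote→Q1. Q0=[] Q1=[P3,P4,P5,P1] Q2=[]
t=19-22: P3@Q1 runs 3, rem=0, completes. Q0=[] Q1=[P4,P5,P1] Q2=[]
t=22-27: P4@Q1 runs 5, rem=0, completes. Q0=[] Q1=[P5,P1] Q2=[]
t=27-30: P5@Q1 runs 3, rem=10, I/O yield, promote→Q0. Q0=[P5] Q1=[P1] Q2=[]
t=30-32: P5@Q0 runs 2, rem=8, quantum used, demote→Q1. Q0=[] Q1=[P1,P5] Q2=[]
t=32-35: P1@Q1 runs 3, rem=1, I/O yield, promote→Q0. Q0=[P1] Q1=[P5] Q2=[]
t=35-36: P1@Q0 runs 1, rem=0, completes. Q0=[] Q1=[P5] Q2=[]
t=36-39: P5@Q1 runs 3, rem=5, I/O yield, promote→Q0. Q0=[P5] Q1=[] Q2=[]
t=39-41: P5@Q0 runs 2, rem=3, quantum used, demote→Q1. Q0=[] Q1=[P5] Q2=[]
t=41-44: P5@Q1 runs 3, rem=0, completes. Q0=[] Q1=[] Q2=[]

Answer: P1(0-2) P2(2-4) P3(4-6) P4(6-8) P5(8-10) P2(10-12) P2(12-14) P1(14-17) P1(17-19) P3(19-22) P4(22-27) P5(27-30) P5(30-32) P1(32-35) P1(35-36) P5(36-39) P5(39-41) P5(41-44)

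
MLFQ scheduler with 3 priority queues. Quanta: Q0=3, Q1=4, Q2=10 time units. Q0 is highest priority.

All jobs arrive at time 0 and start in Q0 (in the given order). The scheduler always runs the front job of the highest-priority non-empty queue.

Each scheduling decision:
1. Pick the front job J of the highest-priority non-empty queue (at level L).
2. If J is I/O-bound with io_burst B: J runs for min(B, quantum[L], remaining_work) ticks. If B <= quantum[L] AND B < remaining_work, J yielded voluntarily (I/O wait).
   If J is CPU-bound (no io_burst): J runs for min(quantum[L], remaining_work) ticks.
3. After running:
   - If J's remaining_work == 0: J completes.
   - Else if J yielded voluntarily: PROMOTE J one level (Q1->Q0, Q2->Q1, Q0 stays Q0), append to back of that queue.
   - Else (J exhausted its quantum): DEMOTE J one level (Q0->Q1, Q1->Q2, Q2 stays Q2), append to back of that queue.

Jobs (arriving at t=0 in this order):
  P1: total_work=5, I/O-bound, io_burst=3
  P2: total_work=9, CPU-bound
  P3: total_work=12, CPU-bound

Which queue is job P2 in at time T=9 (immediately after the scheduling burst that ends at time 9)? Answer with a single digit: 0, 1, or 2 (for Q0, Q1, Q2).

Answer: 1

Derivation:
t=0-3: P1@Q0 runs 3, rem=2, I/O yield, promote→Q0. Q0=[P2,P3,P1] Q1=[] Q2=[]
t=3-6: P2@Q0 runs 3, rem=6, quantum used, demote→Q1. Q0=[P3,P1] Q1=[P2] Q2=[]
t=6-9: P3@Q0 runs 3, rem=9, quantum used, demote→Q1. Q0=[P1] Q1=[P2,P3] Q2=[]
t=9-11: P1@Q0 runs 2, rem=0, completes. Q0=[] Q1=[P2,P3] Q2=[]
t=11-15: P2@Q1 runs 4, rem=2, quantum used, demote→Q2. Q0=[] Q1=[P3] Q2=[P2]
t=15-19: P3@Q1 runs 4, rem=5, quantum used, demote→Q2. Q0=[] Q1=[] Q2=[P2,P3]
t=19-21: P2@Q2 runs 2, rem=0, completes. Q0=[] Q1=[] Q2=[P3]
t=21-26: P3@Q2 runs 5, rem=0, completes. Q0=[] Q1=[] Q2=[]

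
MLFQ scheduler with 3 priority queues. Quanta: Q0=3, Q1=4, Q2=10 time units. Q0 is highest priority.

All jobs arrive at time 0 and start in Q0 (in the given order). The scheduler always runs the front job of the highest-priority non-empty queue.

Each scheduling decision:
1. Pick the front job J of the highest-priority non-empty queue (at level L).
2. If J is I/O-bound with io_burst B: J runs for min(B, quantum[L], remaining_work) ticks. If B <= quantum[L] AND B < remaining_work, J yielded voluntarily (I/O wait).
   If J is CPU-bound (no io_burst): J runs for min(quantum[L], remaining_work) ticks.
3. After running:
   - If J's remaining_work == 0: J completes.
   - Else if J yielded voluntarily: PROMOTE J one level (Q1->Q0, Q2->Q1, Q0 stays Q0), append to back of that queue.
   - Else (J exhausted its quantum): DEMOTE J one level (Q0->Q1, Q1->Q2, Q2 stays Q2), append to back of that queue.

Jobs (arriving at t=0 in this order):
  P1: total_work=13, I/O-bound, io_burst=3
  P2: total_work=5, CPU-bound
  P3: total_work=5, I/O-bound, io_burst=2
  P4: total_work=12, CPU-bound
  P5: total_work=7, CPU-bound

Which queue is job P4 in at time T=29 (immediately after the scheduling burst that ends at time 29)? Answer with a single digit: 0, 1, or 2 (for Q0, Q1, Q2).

t=0-3: P1@Q0 runs 3, rem=10, I/O yield, promote→Q0. Q0=[P2,P3,P4,P5,P1] Q1=[] Q2=[]
t=3-6: P2@Q0 runs 3, rem=2, quantum used, demote→Q1. Q0=[P3,P4,P5,P1] Q1=[P2] Q2=[]
t=6-8: P3@Q0 runs 2, rem=3, I/O yield, promote→Q0. Q0=[P4,P5,P1,P3] Q1=[P2] Q2=[]
t=8-11: P4@Q0 runs 3, rem=9, quantum used, demote→Q1. Q0=[P5,P1,P3] Q1=[P2,P4] Q2=[]
t=11-14: P5@Q0 runs 3, rem=4, quantum used, demote→Q1. Q0=[P1,P3] Q1=[P2,P4,P5] Q2=[]
t=14-17: P1@Q0 runs 3, rem=7, I/O yield, promote→Q0. Q0=[P3,P1] Q1=[P2,P4,P5] Q2=[]
t=17-19: P3@Q0 runs 2, rem=1, I/O yield, promote→Q0. Q0=[P1,P3] Q1=[P2,P4,P5] Q2=[]
t=19-22: P1@Q0 runs 3, rem=4, I/O yield, promote→Q0. Q0=[P3,P1] Q1=[P2,P4,P5] Q2=[]
t=22-23: P3@Q0 runs 1, rem=0, completes. Q0=[P1] Q1=[P2,P4,P5] Q2=[]
t=23-26: P1@Q0 runs 3, rem=1, I/O yield, promote→Q0. Q0=[P1] Q1=[P2,P4,P5] Q2=[]
t=26-27: P1@Q0 runs 1, rem=0, completes. Q0=[] Q1=[P2,P4,P5] Q2=[]
t=27-29: P2@Q1 runs 2, rem=0, completes. Q0=[] Q1=[P4,P5] Q2=[]
t=29-33: P4@Q1 runs 4, rem=5, quantum used, demote→Q2. Q0=[] Q1=[P5] Q2=[P4]
t=33-37: P5@Q1 runs 4, rem=0, completes. Q0=[] Q1=[] Q2=[P4]
t=37-42: P4@Q2 runs 5, rem=0, completes. Q0=[] Q1=[] Q2=[]

Answer: 1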